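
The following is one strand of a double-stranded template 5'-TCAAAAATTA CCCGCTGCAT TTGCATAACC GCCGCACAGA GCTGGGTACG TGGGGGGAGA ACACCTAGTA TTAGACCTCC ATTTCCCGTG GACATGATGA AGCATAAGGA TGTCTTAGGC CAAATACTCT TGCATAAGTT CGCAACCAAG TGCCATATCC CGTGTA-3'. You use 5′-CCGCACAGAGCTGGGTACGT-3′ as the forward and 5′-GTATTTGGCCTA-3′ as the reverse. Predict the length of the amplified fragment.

The forward primer matches the template at positions 32–51.
Reverse complement of the reverse primer: TAGGCCAAATAC. This occurs on the top strand at positions 116–127.
Product length = (reverse-primer end) − (forward-primer start) + 1 = 127 − 32 + 1 = 96 bp.

96 bp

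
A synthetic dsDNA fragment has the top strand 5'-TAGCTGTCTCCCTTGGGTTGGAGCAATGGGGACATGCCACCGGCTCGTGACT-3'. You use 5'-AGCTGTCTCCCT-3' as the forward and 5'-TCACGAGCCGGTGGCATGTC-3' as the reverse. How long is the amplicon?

49 bp

The forward primer matches the template at positions 2–13.
The reverse primer's reverse complement is GACATGCCACCGGCTCGTGA, which matches the template at positions 31–50.
Product length = (reverse-primer end) − (forward-primer start) + 1 = 50 − 2 + 1 = 49 bp.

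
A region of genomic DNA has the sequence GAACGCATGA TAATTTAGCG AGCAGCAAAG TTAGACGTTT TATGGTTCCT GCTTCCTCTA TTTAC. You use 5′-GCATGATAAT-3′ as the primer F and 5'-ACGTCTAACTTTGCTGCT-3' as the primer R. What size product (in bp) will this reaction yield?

Forward primer GCATGATAAT is found on the top strand at positions 5–14.
Reverse complement of the reverse primer: AGCAGCAAAGTTAGACGT. This occurs on the top strand at positions 21–38.
The product runs from position 5 to position 38, so its length is 38 − 5 + 1 = 34 bp.

34 bp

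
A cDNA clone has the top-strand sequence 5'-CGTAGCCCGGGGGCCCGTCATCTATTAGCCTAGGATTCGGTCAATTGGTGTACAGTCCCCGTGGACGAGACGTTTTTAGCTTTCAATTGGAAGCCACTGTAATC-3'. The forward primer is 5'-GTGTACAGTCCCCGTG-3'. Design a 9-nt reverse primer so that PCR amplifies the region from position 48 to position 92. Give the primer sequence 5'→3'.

5'-TTCCAATTG-3'

The product's 3' end on the top strand is position 92.
The reverse primer anneals to the top strand over positions 84–92, i.e. to CAATTGGAA.
Its sequence written 5'→3' is the reverse complement: TTCCAATTG.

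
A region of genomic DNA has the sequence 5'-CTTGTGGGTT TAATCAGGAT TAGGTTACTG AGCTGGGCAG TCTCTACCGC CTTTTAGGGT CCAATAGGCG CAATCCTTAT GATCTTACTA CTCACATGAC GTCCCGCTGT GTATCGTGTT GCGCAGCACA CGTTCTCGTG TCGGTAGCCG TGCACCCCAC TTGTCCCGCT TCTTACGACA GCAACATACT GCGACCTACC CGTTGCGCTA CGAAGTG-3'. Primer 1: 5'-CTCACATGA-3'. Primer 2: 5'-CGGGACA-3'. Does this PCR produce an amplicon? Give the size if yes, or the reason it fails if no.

Primer 1 (CTCACATGA) matches the top strand at positions 91–99; it acts as a forward primer.
Primer 2's reverse complement is TGTCCCG, matching the top strand at positions 162–168; it acts as a reverse primer.
The 3' ends face each other across positions 91–168, giving a 78 bp product.

Yes — a 78 bp product.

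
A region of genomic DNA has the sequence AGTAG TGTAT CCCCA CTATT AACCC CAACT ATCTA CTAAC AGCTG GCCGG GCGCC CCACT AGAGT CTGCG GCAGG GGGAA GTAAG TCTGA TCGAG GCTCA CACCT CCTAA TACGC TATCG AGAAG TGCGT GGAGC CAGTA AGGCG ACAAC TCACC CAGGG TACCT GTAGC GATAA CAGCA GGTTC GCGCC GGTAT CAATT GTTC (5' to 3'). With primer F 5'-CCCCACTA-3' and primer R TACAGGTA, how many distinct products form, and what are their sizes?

Two products: 158 bp, 115 bp

The forward primer CCCCACTA matches the top strand at positions 11–18, 54–61.
The reverse primer's reverse complement is TACCTGTA, matching at positions 161–168.
Each forward site pairs with the reverse site to give a product ending at position 168: sizes 158, 115 bp.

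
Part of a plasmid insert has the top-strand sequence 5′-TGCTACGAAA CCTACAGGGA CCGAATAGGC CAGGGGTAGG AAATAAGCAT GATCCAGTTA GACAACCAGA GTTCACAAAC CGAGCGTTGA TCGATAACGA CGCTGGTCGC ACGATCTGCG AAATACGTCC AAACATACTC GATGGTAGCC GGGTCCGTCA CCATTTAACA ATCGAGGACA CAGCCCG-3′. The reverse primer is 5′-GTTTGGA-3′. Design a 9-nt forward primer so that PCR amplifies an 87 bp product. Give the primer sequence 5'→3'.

The reverse primer's reverse complement TCCAAAC matches the template at positions 128–134, so the product ends at position 134.
An 87 bp product then starts at position 134 − 87 + 1 = 48.
The forward primer is identical to the top strand there: CATGATCCA.

5'-CATGATCCA-3'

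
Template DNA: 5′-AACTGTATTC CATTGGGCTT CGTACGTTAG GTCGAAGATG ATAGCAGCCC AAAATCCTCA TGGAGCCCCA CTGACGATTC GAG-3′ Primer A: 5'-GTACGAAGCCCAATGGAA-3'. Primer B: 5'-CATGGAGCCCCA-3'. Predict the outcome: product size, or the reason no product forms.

Primer A (GTACGAAGCCCAATGGAA) has reverse complement TTCCATTGGGCTTCGTAC, which matches the top strand at positions 8–25; primer A anneals to the top strand there with its 3' end pointing upstream toward position 8.
Primer B (CATGGAGCCCCA) matches the top strand directly at positions 59–70; it anneals to the bottom strand with its 3' end pointing downstream toward position 70.
The 3' ends diverge (primer A extends toward position 1, primer B toward position 83), so the primers never converge on a shared product.

No product — the primers' 3' ends point away from each other.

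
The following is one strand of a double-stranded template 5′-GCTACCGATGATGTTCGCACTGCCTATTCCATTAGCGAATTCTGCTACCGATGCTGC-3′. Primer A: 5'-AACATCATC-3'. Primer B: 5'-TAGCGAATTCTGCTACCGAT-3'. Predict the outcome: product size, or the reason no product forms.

Primer A (AACATCATC) has reverse complement GATGATGTT, which matches the top strand at positions 7–15; primer A anneals to the top strand there with its 3' end pointing upstream toward position 7.
Primer B (TAGCGAATTCTGCTACCGAT) matches the top strand directly at positions 33–52; it anneals to the bottom strand with its 3' end pointing downstream toward position 52.
The 3' ends diverge (primer A extends toward position 1, primer B toward position 57), so the primers never converge on a shared product.

No product — the primers' 3' ends point away from each other.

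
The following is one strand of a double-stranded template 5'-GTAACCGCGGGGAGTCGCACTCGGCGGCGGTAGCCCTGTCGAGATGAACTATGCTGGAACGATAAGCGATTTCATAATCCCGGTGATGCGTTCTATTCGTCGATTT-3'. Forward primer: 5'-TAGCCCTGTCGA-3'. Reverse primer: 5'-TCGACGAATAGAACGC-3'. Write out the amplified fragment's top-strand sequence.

The forward primer matches the template at positions 31–42.
Reverse complement of the reverse primer: GCGTTCTATTCGTCGA. This occurs on the top strand at positions 88–103.
The product is the template from position 31 through 103 (73 bp).

5'-TAGCCCTGTCGAGATGAACTATGCTGGAACGATAAGCGATTTCATAATCCCGGTGATGCGTTCTATTCGTCGA-3'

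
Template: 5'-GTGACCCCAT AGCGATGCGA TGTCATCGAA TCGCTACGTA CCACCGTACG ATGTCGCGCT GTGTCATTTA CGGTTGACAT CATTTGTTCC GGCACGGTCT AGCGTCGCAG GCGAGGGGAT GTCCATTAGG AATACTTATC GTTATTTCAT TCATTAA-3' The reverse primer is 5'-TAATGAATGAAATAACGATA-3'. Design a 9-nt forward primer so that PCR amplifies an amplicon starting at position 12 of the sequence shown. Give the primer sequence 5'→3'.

The reverse primer's reverse complement TATCGTTATTTCATTCATTA matches the template at positions 137–156; the product starts at position 12.
The forward primer is identical to the top strand over positions 12–20: GCGATGCGA.

5'-GCGATGCGA-3'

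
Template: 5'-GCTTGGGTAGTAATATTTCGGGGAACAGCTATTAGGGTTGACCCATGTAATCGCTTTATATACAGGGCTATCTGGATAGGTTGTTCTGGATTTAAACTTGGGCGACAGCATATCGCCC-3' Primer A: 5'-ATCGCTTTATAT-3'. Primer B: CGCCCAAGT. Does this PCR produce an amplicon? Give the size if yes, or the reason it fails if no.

Primer A (ATCGCTTTATAT) matches the top strand at positions 50–61; it acts as a forward primer.
Primer B's reverse complement is ACTTGGGCG, matching the top strand at positions 96–104; it acts as a reverse primer.
The 3' ends face each other across positions 50–104, giving a 55 bp product.

Yes — a 55 bp product.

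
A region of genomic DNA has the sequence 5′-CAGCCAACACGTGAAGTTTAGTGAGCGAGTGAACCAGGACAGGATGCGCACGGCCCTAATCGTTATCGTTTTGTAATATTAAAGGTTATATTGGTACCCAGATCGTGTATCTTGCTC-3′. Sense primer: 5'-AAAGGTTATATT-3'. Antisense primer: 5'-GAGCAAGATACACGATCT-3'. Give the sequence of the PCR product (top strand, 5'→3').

5'-AAAGGTTATATTGGTACCCAGATCGTGTATCTTGCTC-3'

Forward primer AAAGGTTATATT is found on the top strand at positions 81–92.
Taking the reverse complement of GAGCAAGATACACGATCT gives AGATCGTGTATCTTGCTC, found at positions 100–117 on the template; the primer anneals here to the top strand with its 3' end pointing upstream.
The product is the template from position 81 through 117 (37 bp).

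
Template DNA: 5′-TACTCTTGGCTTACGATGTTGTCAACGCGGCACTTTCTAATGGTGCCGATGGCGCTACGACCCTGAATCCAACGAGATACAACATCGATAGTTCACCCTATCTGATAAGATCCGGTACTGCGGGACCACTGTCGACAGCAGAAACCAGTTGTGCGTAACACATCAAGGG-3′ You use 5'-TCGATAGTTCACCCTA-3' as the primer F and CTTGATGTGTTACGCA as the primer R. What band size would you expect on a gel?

83 bp

The forward primer matches the template at positions 85–100.
Taking the reverse complement of CTTGATGTGTTACGCA gives TGCGTAACACATCAAG, found at positions 152–167 on the template; the primer anneals here to the top strand with its 3' end pointing upstream.
Product length = (reverse-primer end) − (forward-primer start) + 1 = 167 − 85 + 1 = 83 bp.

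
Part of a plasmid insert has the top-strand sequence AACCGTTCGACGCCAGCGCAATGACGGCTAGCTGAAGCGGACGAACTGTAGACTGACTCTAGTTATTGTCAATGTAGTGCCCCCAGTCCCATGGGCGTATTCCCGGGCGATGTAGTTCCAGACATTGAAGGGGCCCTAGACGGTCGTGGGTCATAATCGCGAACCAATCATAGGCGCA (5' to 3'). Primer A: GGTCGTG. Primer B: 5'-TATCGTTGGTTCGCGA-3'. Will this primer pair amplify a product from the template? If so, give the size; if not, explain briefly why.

No product — primer B has no binding site in the template.

Primer B (TATCGTTGGTTCGCGA) does not match the top strand, and its reverse complement TCGCGAACCAACGATA does not match either.
With no annealing site for primer B, no amplification occurs.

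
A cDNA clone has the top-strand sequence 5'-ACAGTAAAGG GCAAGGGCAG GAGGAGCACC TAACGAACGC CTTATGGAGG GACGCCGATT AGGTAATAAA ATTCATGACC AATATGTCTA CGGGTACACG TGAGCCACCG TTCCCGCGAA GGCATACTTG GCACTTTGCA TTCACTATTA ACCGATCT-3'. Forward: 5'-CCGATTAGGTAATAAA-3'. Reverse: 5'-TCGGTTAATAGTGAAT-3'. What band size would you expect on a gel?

101 bp

Scanning the template, CCGATTAGGTAATAAA occurs at positions 55–70; this primer anneals to the bottom strand there with its 3' end pointing downstream.
Reverse complement of the reverse primer: ATTCACTATTAACCGA. This occurs on the top strand at positions 140–155.
Product length = (reverse-primer end) − (forward-primer start) + 1 = 155 − 55 + 1 = 101 bp.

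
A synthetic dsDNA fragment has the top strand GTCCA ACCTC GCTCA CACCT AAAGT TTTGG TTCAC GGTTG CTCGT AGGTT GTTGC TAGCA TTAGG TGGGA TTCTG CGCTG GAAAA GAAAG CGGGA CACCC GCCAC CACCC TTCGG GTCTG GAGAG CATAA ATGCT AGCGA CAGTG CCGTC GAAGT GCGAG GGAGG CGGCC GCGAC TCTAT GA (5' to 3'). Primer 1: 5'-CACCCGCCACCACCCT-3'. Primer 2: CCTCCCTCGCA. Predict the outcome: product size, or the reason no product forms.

Primer 1 (CACCCGCCACCACCCT) matches the top strand at positions 96–111; it acts as a forward primer.
Primer 2's reverse complement is TGCGAGGGAGG, matching the top strand at positions 155–165; it acts as a reverse primer.
The 3' ends face each other across positions 96–165, giving a 70 bp product.

Yes — a 70 bp product.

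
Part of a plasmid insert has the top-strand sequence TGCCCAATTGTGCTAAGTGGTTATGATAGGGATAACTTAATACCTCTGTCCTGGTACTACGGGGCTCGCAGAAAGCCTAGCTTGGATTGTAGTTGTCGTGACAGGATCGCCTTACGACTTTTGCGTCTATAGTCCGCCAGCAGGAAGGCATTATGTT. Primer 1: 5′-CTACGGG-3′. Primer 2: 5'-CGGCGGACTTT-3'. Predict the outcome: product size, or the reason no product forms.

No product — primer 2 has no binding site in the template.

Primer 2 (CGGCGGACTTT) does not match the top strand, and its reverse complement AAAGTCCGCCG does not match either.
With no annealing site for primer 2, no amplification occurs.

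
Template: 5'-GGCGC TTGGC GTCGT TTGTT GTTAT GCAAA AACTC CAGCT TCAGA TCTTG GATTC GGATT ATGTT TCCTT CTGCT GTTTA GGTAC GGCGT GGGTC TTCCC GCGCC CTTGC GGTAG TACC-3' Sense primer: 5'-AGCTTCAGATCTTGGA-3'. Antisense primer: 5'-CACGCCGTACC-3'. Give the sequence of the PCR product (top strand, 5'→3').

The forward primer matches the template at positions 37–52.
The reverse primer's reverse complement is GGTACGGCGTG, which matches the template at positions 81–91.
The product is the template from position 37 through 91 (55 bp).

5'-AGCTTCAGATCTTGGATTCGGATTATGTTTCCTTCTGCTGTTTAGGTACGGCGTG-3'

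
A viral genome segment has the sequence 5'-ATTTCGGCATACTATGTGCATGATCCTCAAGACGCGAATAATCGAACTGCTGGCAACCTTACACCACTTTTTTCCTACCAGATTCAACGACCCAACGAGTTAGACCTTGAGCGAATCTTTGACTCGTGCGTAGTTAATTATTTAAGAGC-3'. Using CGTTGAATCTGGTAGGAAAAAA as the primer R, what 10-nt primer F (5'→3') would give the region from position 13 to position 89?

The reverse primer's reverse complement TTTTTTCCTACCAGATTCAACG matches the template at positions 68–89; the product starts at position 13.
The forward primer is identical to the top strand over positions 13–22: TATGTGCATG.

5'-TATGTGCATG-3'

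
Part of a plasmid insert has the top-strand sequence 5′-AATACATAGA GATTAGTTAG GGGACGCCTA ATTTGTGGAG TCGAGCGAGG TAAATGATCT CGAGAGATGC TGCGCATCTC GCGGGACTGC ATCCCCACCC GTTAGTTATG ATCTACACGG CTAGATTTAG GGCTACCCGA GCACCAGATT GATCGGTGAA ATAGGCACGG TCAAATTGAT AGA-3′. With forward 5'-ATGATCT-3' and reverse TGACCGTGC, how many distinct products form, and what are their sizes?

Two products: 120 bp, 66 bp

The forward primer ATGATCT matches the top strand at positions 54–60, 108–114.
The reverse primer's reverse complement is GCACGGTCA, matching at positions 165–173.
Each forward site pairs with the reverse site to give a product ending at position 173: sizes 120, 66 bp.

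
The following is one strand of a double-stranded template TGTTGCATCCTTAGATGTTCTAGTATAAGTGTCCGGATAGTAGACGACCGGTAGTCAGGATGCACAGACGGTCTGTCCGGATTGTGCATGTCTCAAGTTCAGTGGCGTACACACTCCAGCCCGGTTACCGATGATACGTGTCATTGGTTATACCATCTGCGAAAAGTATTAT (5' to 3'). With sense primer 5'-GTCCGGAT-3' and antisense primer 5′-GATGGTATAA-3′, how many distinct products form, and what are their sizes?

The forward primer GTCCGGAT matches the top strand at positions 31–38, 75–82.
The reverse primer's reverse complement is TTATACCATC, matching at positions 148–157.
Each forward site pairs with the reverse site to give a product ending at position 157: sizes 127, 83 bp.

Two products: 127 bp, 83 bp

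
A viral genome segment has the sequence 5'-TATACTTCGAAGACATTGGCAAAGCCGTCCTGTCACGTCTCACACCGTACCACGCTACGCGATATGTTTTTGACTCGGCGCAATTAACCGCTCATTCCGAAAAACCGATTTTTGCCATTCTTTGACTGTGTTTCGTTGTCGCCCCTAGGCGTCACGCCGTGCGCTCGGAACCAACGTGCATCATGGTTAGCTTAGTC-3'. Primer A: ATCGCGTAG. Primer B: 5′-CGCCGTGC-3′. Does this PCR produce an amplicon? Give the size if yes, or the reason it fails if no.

No product — the primers' 3' ends point away from each other.

Primer A (ATCGCGTAG) has reverse complement CTACGCGAT, which matches the top strand at positions 55–63; primer A anneals to the top strand there with its 3' end pointing upstream toward position 55.
Primer B (CGCCGTGC) matches the top strand directly at positions 155–162; it anneals to the bottom strand with its 3' end pointing downstream toward position 162.
The 3' ends diverge (primer A extends toward position 1, primer B toward position 197), so the primers never converge on a shared product.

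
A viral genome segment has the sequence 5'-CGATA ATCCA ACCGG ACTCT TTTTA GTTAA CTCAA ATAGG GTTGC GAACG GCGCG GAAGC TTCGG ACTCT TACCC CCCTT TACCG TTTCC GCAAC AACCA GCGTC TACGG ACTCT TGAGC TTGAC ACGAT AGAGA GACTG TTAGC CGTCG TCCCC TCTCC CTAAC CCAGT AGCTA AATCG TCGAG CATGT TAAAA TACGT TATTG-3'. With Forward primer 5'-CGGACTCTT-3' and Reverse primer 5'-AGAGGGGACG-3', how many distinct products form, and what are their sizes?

Three products: 146 bp, 96 bp, 51 bp

The forward primer CGGACTCTT matches the top strand at positions 13–21, 63–71, 108–116.
The reverse primer's reverse complement is CGTCCCCTCT, matching at positions 149–158.
Each forward site pairs with the reverse site to give a product ending at position 158: sizes 146, 96, 51 bp.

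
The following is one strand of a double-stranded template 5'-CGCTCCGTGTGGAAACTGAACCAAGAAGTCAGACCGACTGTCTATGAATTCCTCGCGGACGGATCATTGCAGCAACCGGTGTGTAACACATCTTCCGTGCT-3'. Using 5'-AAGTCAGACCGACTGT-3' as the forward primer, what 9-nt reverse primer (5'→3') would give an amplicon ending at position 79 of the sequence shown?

5'-CCGGTTGCT-3'

The forward primer binds at positions 26–41; the product's 3' end on the top strand is position 79.
The reverse primer anneals to the top strand over positions 71–79, i.e. to AGCAACCGG.
Its sequence written 5'→3' is the reverse complement: CCGGTTGCT.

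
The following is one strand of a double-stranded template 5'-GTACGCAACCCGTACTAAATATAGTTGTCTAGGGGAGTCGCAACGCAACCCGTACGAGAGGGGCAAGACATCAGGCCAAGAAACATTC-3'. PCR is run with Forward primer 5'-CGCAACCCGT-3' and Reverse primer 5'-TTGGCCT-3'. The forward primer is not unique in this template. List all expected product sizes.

The forward primer CGCAACCCGT matches the top strand at positions 4–13, 44–53.
The reverse primer's reverse complement is AGGCCAA, matching at positions 73–79.
Each forward site pairs with the reverse site to give a product ending at position 79: sizes 76, 36 bp.

76 bp, 36 bp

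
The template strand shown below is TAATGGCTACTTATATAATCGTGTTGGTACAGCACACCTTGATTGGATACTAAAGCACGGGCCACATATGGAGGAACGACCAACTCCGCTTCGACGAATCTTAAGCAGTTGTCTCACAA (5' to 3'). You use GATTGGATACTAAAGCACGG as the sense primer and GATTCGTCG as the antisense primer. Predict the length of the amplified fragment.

Scanning the template, GATTGGATACTAAAGCACGG occurs at positions 41–60; this primer anneals to the bottom strand there with its 3' end pointing downstream.
Taking the reverse complement of GATTCGTCG gives CGACGAATC, found at positions 92–100 on the template; the primer anneals here to the top strand with its 3' end pointing upstream.
Product length = (reverse-primer end) − (forward-primer start) + 1 = 100 − 41 + 1 = 60 bp.

60 bp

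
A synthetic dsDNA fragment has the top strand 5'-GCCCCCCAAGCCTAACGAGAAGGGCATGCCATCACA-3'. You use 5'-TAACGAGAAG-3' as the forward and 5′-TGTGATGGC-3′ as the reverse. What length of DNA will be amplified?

24 bp

Scanning the template, TAACGAGAAG occurs at positions 13–22; this primer anneals to the bottom strand there with its 3' end pointing downstream.
The reverse primer's reverse complement is GCCATCACA, which matches the template at positions 28–36.
Amplicon spans positions 13–36: 24 bp.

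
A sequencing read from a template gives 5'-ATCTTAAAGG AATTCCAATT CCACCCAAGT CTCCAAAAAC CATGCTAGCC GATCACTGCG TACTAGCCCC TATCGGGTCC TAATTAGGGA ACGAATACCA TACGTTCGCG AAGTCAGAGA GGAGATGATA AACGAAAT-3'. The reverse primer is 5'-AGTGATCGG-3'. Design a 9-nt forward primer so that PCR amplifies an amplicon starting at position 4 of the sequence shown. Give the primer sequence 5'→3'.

5'-TTAAAGGAA-3'

The reverse primer's reverse complement CCGATCACT matches the template at positions 49–57; the product starts at position 4.
The forward primer is identical to the top strand over positions 4–12: TTAAAGGAA.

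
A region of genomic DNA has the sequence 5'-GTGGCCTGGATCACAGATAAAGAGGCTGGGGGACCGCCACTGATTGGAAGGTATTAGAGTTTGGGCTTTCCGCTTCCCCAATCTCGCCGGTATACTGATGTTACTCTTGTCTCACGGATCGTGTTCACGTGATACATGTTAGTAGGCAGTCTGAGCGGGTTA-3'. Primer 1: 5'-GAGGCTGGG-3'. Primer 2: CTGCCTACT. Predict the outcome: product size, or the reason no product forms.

Primer 1 (GAGGCTGGG) matches the top strand at positions 22–30; it acts as a forward primer.
Primer 2's reverse complement is AGTAGGCAG, matching the top strand at positions 141–149; it acts as a reverse primer.
The 3' ends face each other across positions 22–149, giving a 128 bp product.

Yes — a 128 bp product.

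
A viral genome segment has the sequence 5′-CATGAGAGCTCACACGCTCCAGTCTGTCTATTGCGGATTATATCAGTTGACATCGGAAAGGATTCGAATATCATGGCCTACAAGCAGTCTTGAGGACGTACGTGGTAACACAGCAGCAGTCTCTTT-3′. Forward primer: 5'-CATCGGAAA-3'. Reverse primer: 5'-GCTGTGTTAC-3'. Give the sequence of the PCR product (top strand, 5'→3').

The forward primer matches the template at positions 51–59.
The reverse primer's reverse complement is GTAACACAGC, which matches the template at positions 105–114.
The product is the template from position 51 through 114 (64 bp).

5'-CATCGGAAAGGATTCGAATATCATGGCCTACAAGCAGTCTTGAGGACGTACGTGGTAACACAGC-3'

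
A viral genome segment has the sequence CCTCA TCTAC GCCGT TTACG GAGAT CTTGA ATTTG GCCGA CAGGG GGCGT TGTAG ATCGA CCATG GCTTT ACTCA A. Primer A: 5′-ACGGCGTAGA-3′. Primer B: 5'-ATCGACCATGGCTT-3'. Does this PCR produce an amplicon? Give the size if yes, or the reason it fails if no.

Primer A (ACGGCGTAGA) has reverse complement TCTACGCCGT, which matches the top strand at positions 6–15; primer A anneals to the top strand there with its 3' end pointing upstream toward position 6.
Primer B (ATCGACCATGGCTT) matches the top strand directly at positions 56–69; it anneals to the bottom strand with its 3' end pointing downstream toward position 69.
The 3' ends diverge (primer A extends toward position 1, primer B toward position 76), so the primers never converge on a shared product.

No product — the primers' 3' ends point away from each other.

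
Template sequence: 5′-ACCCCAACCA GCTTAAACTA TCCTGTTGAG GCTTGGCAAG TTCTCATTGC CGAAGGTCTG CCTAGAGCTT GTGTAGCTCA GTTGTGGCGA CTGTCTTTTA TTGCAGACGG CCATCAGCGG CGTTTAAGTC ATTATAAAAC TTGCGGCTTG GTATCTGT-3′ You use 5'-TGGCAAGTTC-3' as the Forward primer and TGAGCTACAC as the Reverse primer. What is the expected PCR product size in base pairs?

The forward primer matches the template at positions 34–43.
Taking the reverse complement of TGAGCTACAC gives GTGTAGCTCA, found at positions 71–80 on the template; the primer anneals here to the top strand with its 3' end pointing upstream.
Amplicon spans positions 34–80: 47 bp.

47 bp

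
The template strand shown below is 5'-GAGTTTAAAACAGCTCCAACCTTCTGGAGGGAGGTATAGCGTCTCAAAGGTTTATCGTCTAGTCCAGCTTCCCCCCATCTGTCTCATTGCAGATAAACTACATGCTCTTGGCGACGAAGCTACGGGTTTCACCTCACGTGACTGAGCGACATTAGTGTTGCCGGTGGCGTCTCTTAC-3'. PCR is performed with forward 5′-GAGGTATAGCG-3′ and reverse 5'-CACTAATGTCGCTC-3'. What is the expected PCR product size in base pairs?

127 bp

Forward primer GAGGTATAGCG is found on the top strand at positions 31–41.
The reverse primer's reverse complement is GAGCGACATTAGTG, which matches the template at positions 144–157.
The product runs from position 31 to position 157, so its length is 157 − 31 + 1 = 127 bp.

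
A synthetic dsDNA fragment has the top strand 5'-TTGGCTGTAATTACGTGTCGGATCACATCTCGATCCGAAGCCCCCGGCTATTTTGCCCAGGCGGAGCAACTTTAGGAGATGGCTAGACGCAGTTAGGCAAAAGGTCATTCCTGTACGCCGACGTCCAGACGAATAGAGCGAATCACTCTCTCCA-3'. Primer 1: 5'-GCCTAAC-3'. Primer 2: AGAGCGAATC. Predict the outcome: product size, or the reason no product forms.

No product — the primers' 3' ends point away from each other.

Primer 1 (GCCTAAC) has reverse complement GTTAGGC, which matches the top strand at positions 92–98; primer 1 anneals to the top strand there with its 3' end pointing upstream toward position 92.
Primer 2 (AGAGCGAATC) matches the top strand directly at positions 135–144; it anneals to the bottom strand with its 3' end pointing downstream toward position 144.
The 3' ends diverge (primer 1 extends toward position 1, primer 2 toward position 154), so the primers never converge on a shared product.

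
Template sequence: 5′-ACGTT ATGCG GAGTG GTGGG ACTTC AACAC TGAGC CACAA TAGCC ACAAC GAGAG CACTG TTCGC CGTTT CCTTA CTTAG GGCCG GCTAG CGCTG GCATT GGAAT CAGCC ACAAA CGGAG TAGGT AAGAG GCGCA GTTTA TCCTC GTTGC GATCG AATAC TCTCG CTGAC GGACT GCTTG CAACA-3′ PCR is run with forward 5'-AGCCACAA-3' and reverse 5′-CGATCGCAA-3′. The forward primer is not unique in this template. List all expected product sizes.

The forward primer AGCCACAA matches the top strand at positions 33–40, 42–49, 107–114.
The reverse primer's reverse complement is TTGCGATCG, matching at positions 147–155.
Each forward site pairs with the reverse site to give a product ending at position 155: sizes 123, 114, 49 bp.

123 bp, 114 bp, 49 bp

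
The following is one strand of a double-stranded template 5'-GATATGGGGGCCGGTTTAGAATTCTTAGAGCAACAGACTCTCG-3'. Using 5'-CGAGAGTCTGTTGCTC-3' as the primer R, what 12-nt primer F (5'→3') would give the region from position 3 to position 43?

5'-TATGGGGGCCGG-3'

The reverse primer's reverse complement GAGCAACAGACTCTCG matches the template at positions 28–43; the product starts at position 3.
The forward primer is identical to the top strand over positions 3–14: TATGGGGGCCGG.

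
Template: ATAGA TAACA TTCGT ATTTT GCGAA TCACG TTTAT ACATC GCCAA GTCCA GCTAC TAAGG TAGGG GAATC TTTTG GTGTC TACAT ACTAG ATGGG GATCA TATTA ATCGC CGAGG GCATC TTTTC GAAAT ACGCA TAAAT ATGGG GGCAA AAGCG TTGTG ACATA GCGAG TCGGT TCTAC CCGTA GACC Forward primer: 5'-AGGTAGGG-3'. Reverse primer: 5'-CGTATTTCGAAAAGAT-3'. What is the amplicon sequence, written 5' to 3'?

5'-AGGTAGGGGAATCTTTTGGTGTCTACATACTAGATGGGGATCATATTAATCGCCGAGGGCATCTTTTCGAAATACG-3'

Forward primer AGGTAGGG is found on the top strand at positions 58–65.
The reverse primer's reverse complement is ATCTTTTCGAAATACG, which matches the template at positions 118–133.
The product is the template from position 58 through 133 (76 bp).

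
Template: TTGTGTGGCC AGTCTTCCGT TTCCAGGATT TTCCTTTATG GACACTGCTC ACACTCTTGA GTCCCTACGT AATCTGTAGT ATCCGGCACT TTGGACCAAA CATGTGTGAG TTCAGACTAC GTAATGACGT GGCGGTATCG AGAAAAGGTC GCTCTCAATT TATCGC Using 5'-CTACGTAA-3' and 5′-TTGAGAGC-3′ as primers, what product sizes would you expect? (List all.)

The forward primer CTACGTAA matches the top strand at positions 65–72, 117–124.
The reverse primer's reverse complement is GCTCTCAA, matching at positions 151–158.
Each forward site pairs with the reverse site to give a product ending at position 158: sizes 94, 42 bp.

94 bp, 42 bp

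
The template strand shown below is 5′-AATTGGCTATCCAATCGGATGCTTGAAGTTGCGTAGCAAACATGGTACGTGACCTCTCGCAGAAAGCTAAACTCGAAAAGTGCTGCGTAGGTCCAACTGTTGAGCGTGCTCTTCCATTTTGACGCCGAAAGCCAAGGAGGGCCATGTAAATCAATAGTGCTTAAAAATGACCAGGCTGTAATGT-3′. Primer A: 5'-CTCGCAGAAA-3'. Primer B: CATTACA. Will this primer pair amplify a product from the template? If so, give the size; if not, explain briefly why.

Primer A (CTCGCAGAAA) matches the top strand at positions 56–65; it acts as a forward primer.
Primer B's reverse complement is TGTAATG, matching the top strand at positions 177–183; it acts as a reverse primer.
The 3' ends face each other across positions 56–183, giving a 128 bp product.

Yes — a 128 bp product.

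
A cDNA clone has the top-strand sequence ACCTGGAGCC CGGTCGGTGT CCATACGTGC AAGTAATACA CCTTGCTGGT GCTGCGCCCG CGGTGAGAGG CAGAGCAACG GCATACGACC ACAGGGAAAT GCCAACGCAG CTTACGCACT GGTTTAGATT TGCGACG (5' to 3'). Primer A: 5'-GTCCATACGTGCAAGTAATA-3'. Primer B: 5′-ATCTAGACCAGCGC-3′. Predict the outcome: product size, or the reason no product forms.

No product — primer B has no binding site in the template.

Primer B (ATCTAGACCAGCGC) does not match the top strand, and its reverse complement GCGCTGGTCTAGAT does not match either.
With no annealing site for primer B, no amplification occurs.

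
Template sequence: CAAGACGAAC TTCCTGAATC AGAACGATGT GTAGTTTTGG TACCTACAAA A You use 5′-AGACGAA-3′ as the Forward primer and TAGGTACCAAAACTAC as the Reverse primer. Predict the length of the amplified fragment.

Forward primer AGACGAA is found on the top strand at positions 3–9.
Taking the reverse complement of TAGGTACCAAAACTAC gives GTAGTTTTGGTACCTA, found at positions 31–46 on the template; the primer anneals here to the top strand with its 3' end pointing upstream.
The product runs from position 3 to position 46, so its length is 46 − 3 + 1 = 44 bp.

44 bp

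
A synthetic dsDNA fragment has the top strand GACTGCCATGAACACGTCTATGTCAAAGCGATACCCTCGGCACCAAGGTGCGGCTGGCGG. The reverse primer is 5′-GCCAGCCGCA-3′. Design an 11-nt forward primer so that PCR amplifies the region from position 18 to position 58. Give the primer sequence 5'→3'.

The reverse primer's reverse complement TGCGGCTGGC matches the template at positions 49–58; the product starts at position 18.
The forward primer is identical to the top strand over positions 18–28: CTATGTCAAAG.

5'-CTATGTCAAAG-3'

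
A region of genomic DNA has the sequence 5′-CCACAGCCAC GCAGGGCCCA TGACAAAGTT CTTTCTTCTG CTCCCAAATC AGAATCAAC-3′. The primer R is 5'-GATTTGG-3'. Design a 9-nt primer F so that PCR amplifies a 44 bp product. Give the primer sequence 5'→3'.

The reverse primer's reverse complement CCAAATC matches the template at positions 44–50, so the product ends at position 50.
A 44 bp product then starts at position 50 − 44 + 1 = 7.
The forward primer is identical to the top strand there: CCACGCAGG.

5'-CCACGCAGG-3'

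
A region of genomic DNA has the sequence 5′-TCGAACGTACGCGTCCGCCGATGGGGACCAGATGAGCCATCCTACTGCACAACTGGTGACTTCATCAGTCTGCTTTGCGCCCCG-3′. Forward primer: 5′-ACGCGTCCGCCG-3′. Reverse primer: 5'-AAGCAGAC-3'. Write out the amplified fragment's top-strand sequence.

Forward primer ACGCGTCCGCCG is found on the top strand at positions 9–20.
Taking the reverse complement of AAGCAGAC gives GTCTGCTT, found at positions 68–75 on the template; the primer anneals here to the top strand with its 3' end pointing upstream.
The product is the template from position 9 through 75 (67 bp).

5'-ACGCGTCCGCCGATGGGGACCAGATGAGCCATCCTACTGCACAACTGGTGACTTCATCAGTCTGCTT-3'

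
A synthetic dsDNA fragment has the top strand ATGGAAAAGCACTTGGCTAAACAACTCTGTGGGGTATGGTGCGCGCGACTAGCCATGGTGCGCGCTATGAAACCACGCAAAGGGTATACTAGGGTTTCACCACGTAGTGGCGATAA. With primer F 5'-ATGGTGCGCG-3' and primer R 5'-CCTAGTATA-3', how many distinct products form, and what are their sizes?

Two products: 58 bp, 39 bp

The forward primer ATGGTGCGCG matches the top strand at positions 36–45, 55–64.
The reverse primer's reverse complement is TATACTAGG, matching at positions 85–93.
Each forward site pairs with the reverse site to give a product ending at position 93: sizes 58, 39 bp.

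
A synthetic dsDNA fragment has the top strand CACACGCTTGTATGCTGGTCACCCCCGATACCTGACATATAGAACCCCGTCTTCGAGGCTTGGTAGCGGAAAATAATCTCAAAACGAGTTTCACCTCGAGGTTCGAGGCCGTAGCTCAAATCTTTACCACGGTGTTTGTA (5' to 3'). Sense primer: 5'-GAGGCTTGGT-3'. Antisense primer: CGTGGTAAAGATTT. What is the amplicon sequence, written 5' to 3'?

5'-GAGGCTTGGTAGCGGAAAATAATCTCAAAACGAGTTTCACCTCGAGGTTCGAGGCCGTAGCTCAAATCTTTACCACG-3'

Forward primer GAGGCTTGGT is found on the top strand at positions 55–64.
The reverse primer's reverse complement is AAATCTTTACCACG, which matches the template at positions 118–131.
The product is the template from position 55 through 131 (77 bp).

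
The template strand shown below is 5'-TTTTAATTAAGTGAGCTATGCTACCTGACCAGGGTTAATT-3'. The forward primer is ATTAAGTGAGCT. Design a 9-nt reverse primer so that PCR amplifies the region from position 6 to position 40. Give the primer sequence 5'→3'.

5'-AATTAACCC-3'

The product's 3' end on the top strand is position 40.
The reverse primer anneals to the top strand over positions 32–40, i.e. to GGGTTAATT.
Its sequence written 5'→3' is the reverse complement: AATTAACCC.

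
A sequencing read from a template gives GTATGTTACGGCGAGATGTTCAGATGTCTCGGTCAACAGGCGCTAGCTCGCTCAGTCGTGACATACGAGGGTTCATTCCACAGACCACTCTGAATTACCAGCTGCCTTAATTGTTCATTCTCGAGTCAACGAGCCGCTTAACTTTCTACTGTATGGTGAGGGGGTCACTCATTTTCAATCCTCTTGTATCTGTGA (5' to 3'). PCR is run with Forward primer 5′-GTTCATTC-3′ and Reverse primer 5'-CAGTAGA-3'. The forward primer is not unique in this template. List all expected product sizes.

The forward primer GTTCATTC matches the top strand at positions 71–78, 113–120.
The reverse primer's reverse complement is TCTACTG, matching at positions 145–151.
Each forward site pairs with the reverse site to give a product ending at position 151: sizes 81, 39 bp.

81 bp, 39 bp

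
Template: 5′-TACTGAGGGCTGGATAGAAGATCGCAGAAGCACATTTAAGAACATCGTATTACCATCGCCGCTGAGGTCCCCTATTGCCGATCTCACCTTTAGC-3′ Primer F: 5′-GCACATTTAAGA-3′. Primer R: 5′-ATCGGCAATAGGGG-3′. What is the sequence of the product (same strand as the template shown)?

5'-GCACATTTAAGAACATCGTATTACCATCGCCGCTGAGGTCCCCTATTGCCGAT-3'

Scanning the template, GCACATTTAAGA occurs at positions 30–41; this primer anneals to the bottom strand there with its 3' end pointing downstream.
Reverse complement of the reverse primer: CCCCTATTGCCGAT. This occurs on the top strand at positions 69–82.
The product is the template from position 30 through 82 (53 bp).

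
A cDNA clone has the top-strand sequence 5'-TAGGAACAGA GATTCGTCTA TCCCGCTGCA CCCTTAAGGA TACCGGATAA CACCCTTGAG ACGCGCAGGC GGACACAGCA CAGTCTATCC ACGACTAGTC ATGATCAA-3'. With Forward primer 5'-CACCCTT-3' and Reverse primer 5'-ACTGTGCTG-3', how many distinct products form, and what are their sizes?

Two products: 56 bp, 34 bp

The forward primer CACCCTT matches the top strand at positions 29–35, 51–57.
The reverse primer's reverse complement is CAGCACAGT, matching at positions 76–84.
Each forward site pairs with the reverse site to give a product ending at position 84: sizes 56, 34 bp.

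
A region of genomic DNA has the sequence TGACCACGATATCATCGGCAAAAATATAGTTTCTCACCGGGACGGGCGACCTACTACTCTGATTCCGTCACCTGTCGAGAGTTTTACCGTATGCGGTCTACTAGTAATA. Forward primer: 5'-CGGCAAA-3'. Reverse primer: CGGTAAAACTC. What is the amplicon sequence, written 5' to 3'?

The forward primer matches the template at positions 16–22.
Reverse complement of the reverse primer: GAGTTTTACCG. This occurs on the top strand at positions 79–89.
The product is the template from position 16 through 89 (74 bp).

5'-CGGCAAAAATATAGTTTCTCACCGGGACGGGCGACCTACTACTCTGATTCCGTCACCTGTCGAGAGTTTTACCG-3'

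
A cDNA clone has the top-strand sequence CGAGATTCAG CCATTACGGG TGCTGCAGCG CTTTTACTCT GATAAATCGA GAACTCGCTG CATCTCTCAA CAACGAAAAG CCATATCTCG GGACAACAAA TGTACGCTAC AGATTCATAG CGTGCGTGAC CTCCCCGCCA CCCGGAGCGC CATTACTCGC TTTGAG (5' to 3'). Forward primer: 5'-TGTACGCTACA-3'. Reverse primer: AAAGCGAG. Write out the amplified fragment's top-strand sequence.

5'-TGTACGCTACAGATTCATAGCGTGCGTGACCTCCCCGCCACCCGGAGCGCCATTACTCGCTTT-3'

The forward primer matches the template at positions 101–111.
Reverse complement of the reverse primer: CTCGCTTT. This occurs on the top strand at positions 156–163.
The product is the template from position 101 through 163 (63 bp).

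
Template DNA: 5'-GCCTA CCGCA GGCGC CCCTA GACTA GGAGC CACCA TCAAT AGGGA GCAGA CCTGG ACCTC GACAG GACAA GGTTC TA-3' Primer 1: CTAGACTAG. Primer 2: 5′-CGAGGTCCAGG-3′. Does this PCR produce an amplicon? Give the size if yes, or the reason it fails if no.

Primer 1 (CTAGACTAG) matches the top strand at positions 18–26; it acts as a forward primer.
Primer 2's reverse complement is CCTGGACCTCG, matching the top strand at positions 51–61; it acts as a reverse primer.
The 3' ends face each other across positions 18–61, giving a 44 bp product.

Yes — a 44 bp product.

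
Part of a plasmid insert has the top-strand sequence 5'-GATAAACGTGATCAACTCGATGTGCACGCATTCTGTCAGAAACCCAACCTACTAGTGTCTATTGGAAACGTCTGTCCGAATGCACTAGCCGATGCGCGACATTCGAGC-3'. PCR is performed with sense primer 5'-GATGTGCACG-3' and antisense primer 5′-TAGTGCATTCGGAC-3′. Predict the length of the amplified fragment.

The forward primer matches the template at positions 19–28.
Taking the reverse complement of TAGTGCATTCGGAC gives GTCCGAATGCACTA, found at positions 74–87 on the template; the primer anneals here to the top strand with its 3' end pointing upstream.
Amplicon spans positions 19–87: 69 bp.

69 bp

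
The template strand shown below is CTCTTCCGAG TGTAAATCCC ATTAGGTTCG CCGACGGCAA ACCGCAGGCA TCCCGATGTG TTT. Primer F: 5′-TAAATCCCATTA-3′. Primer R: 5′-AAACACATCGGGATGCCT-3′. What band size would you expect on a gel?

51 bp

Forward primer TAAATCCCATTA is found on the top strand at positions 13–24.
The reverse primer's reverse complement is AGGCATCCCGATGTGTTT, which matches the template at positions 46–63.
Amplicon spans positions 13–63: 51 bp.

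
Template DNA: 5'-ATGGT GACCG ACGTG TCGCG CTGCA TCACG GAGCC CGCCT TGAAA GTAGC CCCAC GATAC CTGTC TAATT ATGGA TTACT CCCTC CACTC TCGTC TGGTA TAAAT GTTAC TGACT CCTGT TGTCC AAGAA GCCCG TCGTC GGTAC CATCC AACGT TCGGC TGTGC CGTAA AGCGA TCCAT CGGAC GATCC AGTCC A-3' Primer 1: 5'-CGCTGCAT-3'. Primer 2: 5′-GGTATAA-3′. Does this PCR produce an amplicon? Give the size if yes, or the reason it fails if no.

No product — both primers anneal to the same strand and extend in the same direction.

Primer 1 (CGCTGCAT) matches the top strand at positions 19–26 (3' end points downstream).
Primer 2 (GGTATAA) also matches the top strand directly, at positions 97–103 — its reverse complement TTATACC is not present.
Both primers anneal to the bottom strand with 3' ends pointing the same way, so neither can prime synthesis back toward the other.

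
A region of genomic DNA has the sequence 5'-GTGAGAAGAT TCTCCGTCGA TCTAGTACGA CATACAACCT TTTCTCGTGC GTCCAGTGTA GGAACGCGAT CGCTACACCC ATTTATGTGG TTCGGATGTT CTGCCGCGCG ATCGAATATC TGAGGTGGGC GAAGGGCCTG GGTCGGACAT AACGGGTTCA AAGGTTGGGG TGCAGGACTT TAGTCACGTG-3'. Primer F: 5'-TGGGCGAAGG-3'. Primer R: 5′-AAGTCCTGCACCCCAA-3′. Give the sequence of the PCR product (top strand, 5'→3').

5'-TGGGCGAAGGGCCTGGGTCGGACATAACGGGTTCAAAGGTTGGGGTGCAGGACTT-3'

The forward primer matches the template at positions 126–135.
Taking the reverse complement of AAGTCCTGCACCCCAA gives TTGGGGTGCAGGACTT, found at positions 165–180 on the template; the primer anneals here to the top strand with its 3' end pointing upstream.
The product is the template from position 126 through 180 (55 bp).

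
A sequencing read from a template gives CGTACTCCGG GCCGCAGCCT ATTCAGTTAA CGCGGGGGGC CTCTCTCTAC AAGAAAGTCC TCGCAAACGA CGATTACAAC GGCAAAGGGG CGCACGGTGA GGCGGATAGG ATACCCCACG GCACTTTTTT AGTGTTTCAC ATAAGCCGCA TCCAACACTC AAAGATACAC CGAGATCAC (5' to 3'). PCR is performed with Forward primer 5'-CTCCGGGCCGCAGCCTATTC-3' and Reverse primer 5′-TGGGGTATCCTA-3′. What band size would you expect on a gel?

Forward primer CTCCGGGCCGCAGCCTATTC is found on the top strand at positions 5–24.
The reverse primer's reverse complement is TAGGATACCCCA, which matches the template at positions 107–118.
Product length = (reverse-primer end) − (forward-primer start) + 1 = 118 − 5 + 1 = 114 bp.

114 bp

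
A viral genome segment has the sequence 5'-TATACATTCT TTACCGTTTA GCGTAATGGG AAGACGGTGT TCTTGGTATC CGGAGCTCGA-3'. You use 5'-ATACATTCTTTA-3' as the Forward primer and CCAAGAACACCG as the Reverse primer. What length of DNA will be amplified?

Scanning the template, ATACATTCTTTA occurs at positions 2–13; this primer anneals to the bottom strand there with its 3' end pointing downstream.
Taking the reverse complement of CCAAGAACACCG gives CGGTGTTCTTGG, found at positions 35–46 on the template; the primer anneals here to the top strand with its 3' end pointing upstream.
The product runs from position 2 to position 46, so its length is 46 − 2 + 1 = 45 bp.

45 bp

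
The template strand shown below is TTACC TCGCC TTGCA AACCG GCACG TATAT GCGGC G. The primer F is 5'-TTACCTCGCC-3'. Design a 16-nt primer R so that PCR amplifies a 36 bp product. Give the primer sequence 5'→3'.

5'-CGCCGCATATACGTGC-3'

The forward primer binds at positions 1–10, so a 36 bp product ends at position 1 + 36 − 1 = 36.
The reverse primer anneals to the top strand over positions 21–36, i.e. to GCACGTATATGCGGCG.
Its sequence written 5'→3' is the reverse complement: CGCCGCATATACGTGC.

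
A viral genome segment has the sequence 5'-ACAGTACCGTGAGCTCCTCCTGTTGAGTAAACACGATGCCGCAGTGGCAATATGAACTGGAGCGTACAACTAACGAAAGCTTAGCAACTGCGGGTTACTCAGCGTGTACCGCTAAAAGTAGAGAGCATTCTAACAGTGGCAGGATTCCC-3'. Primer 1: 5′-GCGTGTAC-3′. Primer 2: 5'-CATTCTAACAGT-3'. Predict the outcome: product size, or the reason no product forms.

No product — both primers anneal to the same strand and extend in the same direction.

Primer 1 (GCGTGTAC) matches the top strand at positions 102–109 (3' end points downstream).
Primer 2 (CATTCTAACAGT) also matches the top strand directly, at positions 126–137 — its reverse complement ACTGTTAGAATG is not present.
Both primers anneal to the bottom strand with 3' ends pointing the same way, so neither can prime synthesis back toward the other.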